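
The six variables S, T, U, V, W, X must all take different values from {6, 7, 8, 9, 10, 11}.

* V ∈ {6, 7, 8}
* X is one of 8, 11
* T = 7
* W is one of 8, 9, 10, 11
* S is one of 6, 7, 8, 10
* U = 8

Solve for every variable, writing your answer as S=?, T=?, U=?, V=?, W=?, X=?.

S=10, T=7, U=8, V=6, W=9, X=11

T's domain is down to {7}, so T = 7. Remove 7 from S, V.
U has just one choice, so U = 8. Eliminate 8 elsewhere: S, V, W, X.
V's domain is down to {6}, so V = 6. Remove 6 from S.
X must be 11 (only option left). Eliminate 11 elsewhere: W.
S must be 10 (only option left). Strike 10 from W.
W's domain is down to {9}, so W = 9.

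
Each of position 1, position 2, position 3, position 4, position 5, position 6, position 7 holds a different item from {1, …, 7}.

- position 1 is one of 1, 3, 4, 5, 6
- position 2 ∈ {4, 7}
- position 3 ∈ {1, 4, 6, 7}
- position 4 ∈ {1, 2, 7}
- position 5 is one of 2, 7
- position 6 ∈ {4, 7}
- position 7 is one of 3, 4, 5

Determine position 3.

6

position 2 and position 6 share exactly the 2 values {4, 7}; by pigeonhole those values go to them, so strike 4, 7 from position 1, position 3, position 4, position 5, position 7.
position 5's domain is down to {2}, so position 5 = 2. Eliminate 2 elsewhere: position 4.
position 4's domain is down to {1}, so position 4 = 1. Eliminate 1 elsewhere: position 1, position 3.
So position 3 = 6.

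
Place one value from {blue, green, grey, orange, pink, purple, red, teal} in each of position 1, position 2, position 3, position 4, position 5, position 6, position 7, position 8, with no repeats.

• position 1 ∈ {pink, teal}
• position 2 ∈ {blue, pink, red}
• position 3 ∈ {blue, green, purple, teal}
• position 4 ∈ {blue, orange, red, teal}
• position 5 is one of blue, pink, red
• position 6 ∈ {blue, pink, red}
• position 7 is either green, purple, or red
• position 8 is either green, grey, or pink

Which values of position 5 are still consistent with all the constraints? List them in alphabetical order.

blue, pink, red

The 8 variables together cover exactly {blue, green, grey, orange, pink, purple, red, teal} — 8 values for 8 variables — and grey appears only in position 8's list, so position 8 = grey.
The 7 still-open variables together cover exactly {blue, green, orange, pink, purple, red, teal} — 7 values for 7 variables — and orange appears only in position 4's list, so position 4 = orange.
The 3 variables position 2, position 5, position 6 are confined to {blue, pink, red}, which locks those values in; drop them from position 1, position 3, position 7.
position 1 has just one choice, so position 1 = teal. So position 3 can't be teal.
No further eliminations apply; position 5 can still be any of blue, pink, red.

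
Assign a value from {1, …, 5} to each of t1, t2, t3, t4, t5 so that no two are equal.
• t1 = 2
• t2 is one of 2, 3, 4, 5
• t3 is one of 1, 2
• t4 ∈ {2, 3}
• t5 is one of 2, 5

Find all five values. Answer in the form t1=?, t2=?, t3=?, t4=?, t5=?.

t1=2, t2=4, t3=1, t4=3, t5=5

t1 has just one choice, so t1 = 2. Strike 2 from t2, t3, t4, t5.
That leaves t3 = 1.
t4 has just one choice, so t4 = 3. Eliminate 3 elsewhere: t2.
t5's domain is down to {5}, so t5 = 5. So t2 can't be 5.
That leaves t2 = 4.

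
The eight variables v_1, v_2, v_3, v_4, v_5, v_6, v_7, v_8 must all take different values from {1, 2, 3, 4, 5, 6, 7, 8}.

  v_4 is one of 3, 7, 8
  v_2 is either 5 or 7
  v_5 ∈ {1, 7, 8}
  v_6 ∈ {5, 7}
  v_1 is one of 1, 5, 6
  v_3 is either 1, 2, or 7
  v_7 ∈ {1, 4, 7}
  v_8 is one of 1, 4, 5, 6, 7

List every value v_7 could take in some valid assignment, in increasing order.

The 8 variables together cover exactly {1, 2, 3, 4, 5, 6, 7, 8} — 8 values for 8 variables — and 2 appears only in v_3's list, so v_3 = 2.
The 7 still-open variables draw from only 7 values {1, 3, 4, 5, 6, 7, 8}, so each is used; only v_4 can be 3, hence v_4 = 3.
The 6 still-open variables draw from only 6 values {1, 4, 5, 6, 7, 8}, so each is used; only v_5 can be 8, hence v_5 = 8.
v_2 and v_6 between them cover only {5, 7} — a naked pair. Remove those values from v_1, v_7, v_8.
No further eliminations apply; v_7 can still be any of 1, 4.

1, 4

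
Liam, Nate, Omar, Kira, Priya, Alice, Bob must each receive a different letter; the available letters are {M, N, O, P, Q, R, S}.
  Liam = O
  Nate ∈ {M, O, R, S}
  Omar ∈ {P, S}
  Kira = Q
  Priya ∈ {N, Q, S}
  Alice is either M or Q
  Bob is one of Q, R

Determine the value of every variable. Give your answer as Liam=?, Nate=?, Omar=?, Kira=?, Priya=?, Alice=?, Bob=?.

Liam has just one choice, so Liam = O. So Nate can't be O.
Kira must be Q (only option left). Eliminate Q elsewhere: Priya, Alice, Bob.
Alice must be M (only option left). Remove M from Nate.
Bob must be R (only option left). Eliminate R elsewhere: Nate.
Nate has just one choice, so Nate = S. Strike S from Omar, Priya.
That leaves Omar = P.
Priya has just one choice, so Priya = N.

Liam=O, Nate=S, Omar=P, Kira=Q, Priya=N, Alice=M, Bob=R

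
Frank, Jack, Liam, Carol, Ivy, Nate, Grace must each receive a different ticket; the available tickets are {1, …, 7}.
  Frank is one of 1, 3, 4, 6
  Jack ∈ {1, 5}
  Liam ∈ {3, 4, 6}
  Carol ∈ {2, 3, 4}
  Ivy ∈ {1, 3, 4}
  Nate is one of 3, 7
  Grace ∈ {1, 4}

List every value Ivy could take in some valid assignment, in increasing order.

1, 3, 4

The 7 variables together cover exactly {1, 2, 3, 4, 5, 6, 7} — 7 values for 7 variables — and 2 appears only in Carol's list, so Carol = 2.
Among the 6 still-open variables, 5 fits only Jack (and all 6 values in {1, 3, 4, 5, 6, 7} must be used), so Jack = 5.
The 5 still-open variables draw from only 5 values {1, 3, 4, 6, 7}, so each is used; only Nate can be 7, hence Nate = 7.
No further eliminations apply; Ivy can still be any of 1, 3, 4.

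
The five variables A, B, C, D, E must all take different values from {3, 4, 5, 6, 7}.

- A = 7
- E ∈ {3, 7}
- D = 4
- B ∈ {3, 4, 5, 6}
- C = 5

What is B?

A must be 7 (only option left). So E can't be 7.
C must be 5 (only option left). So B can't be 5.
D must be 4 (only option left). Eliminate 4 elsewhere: B.
E has just one choice, so E = 3. Strike 3 from B.
So B = 6.

6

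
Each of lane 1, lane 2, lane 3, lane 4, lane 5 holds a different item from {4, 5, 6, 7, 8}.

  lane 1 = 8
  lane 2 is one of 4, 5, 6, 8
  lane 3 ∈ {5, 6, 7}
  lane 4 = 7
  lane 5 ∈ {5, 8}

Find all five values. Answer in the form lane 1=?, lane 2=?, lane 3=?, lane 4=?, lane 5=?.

lane 1=8, lane 2=4, lane 3=6, lane 4=7, lane 5=5

lane 1's domain is down to {8}, so lane 1 = 8. Strike 8 from lane 2, lane 5.
lane 4 has just one choice, so lane 4 = 7. Eliminate 7 elsewhere: lane 3.
lane 5 must be 5 (only option left). Remove 5 from lane 2, lane 3.
lane 3 has just one choice, so lane 3 = 6. So lane 2 can't be 6.
lane 2 has just one choice, so lane 2 = 4.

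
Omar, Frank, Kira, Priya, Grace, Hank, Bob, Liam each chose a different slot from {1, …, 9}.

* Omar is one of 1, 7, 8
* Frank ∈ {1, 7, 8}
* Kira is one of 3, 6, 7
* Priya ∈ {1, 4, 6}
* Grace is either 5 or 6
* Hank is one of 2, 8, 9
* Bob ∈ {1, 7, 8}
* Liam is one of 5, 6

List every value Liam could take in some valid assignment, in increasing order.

5, 6

Grace and Liam share exactly the 2 values {5, 6}; by pigeonhole those values go to them, so strike 5, 6 from Kira, Priya.
The 3 variables Omar, Frank, Bob are confined to {1, 7, 8}, which locks those values in; drop them from Kira, Priya, Hank.
Kira has just one choice, so Kira = 3.
That leaves Priya = 4.
No further eliminations apply; Liam can still be any of 5, 6.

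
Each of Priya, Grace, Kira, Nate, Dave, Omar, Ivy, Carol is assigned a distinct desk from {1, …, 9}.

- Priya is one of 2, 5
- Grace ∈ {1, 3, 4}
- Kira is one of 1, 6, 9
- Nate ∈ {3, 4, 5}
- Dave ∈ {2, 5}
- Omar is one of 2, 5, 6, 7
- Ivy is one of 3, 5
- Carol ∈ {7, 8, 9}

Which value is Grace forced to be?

Priya and Dave between them cover only {2, 5} — a naked pair. Remove those values from Nate, Omar, Ivy.
Ivy has just one choice, so Ivy = 3. Eliminate 3 elsewhere: Grace, Nate.
Nate has just one choice, so Nate = 4. Eliminate 4 elsewhere: Grace.
So Grace = 1.

1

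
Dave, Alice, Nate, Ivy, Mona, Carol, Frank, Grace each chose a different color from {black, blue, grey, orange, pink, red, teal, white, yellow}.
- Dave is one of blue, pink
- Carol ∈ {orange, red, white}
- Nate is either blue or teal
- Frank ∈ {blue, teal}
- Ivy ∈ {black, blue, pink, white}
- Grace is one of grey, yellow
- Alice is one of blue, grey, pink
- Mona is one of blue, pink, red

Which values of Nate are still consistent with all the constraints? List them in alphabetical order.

blue, teal

Nate and Frank between them cover only {blue, teal} — a naked pair. Remove those values from Dave, Alice, Ivy, Mona.
Dave has just one choice, so Dave = pink. Eliminate pink elsewhere: Alice, Ivy, Mona.
Alice's domain is down to {grey}, so Alice = grey. Remove grey from Grace.
Mona must be red (only option left). Eliminate red elsewhere: Carol.
Grace has just one choice, so Grace = yellow.
No further eliminations apply; Nate can still be any of blue, teal.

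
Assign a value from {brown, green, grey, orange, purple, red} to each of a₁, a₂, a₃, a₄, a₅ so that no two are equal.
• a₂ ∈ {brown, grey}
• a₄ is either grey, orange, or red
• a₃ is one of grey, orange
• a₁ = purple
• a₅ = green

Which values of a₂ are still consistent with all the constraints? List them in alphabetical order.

brown, grey

a₁'s domain is down to {purple}, so a₁ = purple.
That leaves a₅ = green.
No further eliminations apply; a₂ can still be any of brown, grey.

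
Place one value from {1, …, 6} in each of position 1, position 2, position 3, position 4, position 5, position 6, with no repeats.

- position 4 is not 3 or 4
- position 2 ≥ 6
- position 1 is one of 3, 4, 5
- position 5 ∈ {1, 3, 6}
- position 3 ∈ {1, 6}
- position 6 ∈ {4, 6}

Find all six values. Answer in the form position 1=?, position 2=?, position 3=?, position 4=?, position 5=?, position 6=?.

position 1=5, position 2=6, position 3=1, position 4=2, position 5=3, position 6=4

position 2 must be 6 (only option left). Remove 6 from position 3, position 4, position 5, position 6.
position 3 must be 1 (only option left). Eliminate 1 elsewhere: position 4, position 5.
position 5's domain is down to {3}, so position 5 = 3. Eliminate 3 elsewhere: position 1.
position 6 has just one choice, so position 6 = 4. So position 1 can't be 4.
position 1 must be 5 (only option left). Eliminate 5 elsewhere: position 4.
position 4 has just one choice, so position 4 = 2.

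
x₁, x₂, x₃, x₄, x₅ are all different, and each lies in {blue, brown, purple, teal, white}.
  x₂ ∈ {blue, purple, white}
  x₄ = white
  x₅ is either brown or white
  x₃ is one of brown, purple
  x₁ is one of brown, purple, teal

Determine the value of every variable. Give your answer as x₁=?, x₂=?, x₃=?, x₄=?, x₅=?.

x₄ has just one choice, so x₄ = white. Eliminate white elsewhere: x₂, x₅.
x₅'s domain is down to {brown}, so x₅ = brown. Remove brown from x₁, x₃.
x₃ has just one choice, so x₃ = purple. Eliminate purple elsewhere: x₁, x₂.
x₁'s domain is down to {teal}, so x₁ = teal.
x₂'s domain is down to {blue}, so x₂ = blue.

x₁=teal, x₂=blue, x₃=purple, x₄=white, x₅=brown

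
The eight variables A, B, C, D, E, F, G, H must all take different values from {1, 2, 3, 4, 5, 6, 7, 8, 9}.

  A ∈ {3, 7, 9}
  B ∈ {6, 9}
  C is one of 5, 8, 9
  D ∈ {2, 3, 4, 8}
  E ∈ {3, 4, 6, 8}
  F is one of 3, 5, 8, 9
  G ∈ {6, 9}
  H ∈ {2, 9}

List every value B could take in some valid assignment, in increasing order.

6, 9

The 8 variables draw from only 8 values {2, 3, 4, 5, 6, 7, 8, 9}, so each is used; only A can be 7, hence A = 7.
The 2 variables B and G are confined to {6, 9}, which locks those values in; drop them from C, E, F, H.
H has just one choice, so H = 2. Strike 2 from D.
No further eliminations apply; B can still be any of 6, 9.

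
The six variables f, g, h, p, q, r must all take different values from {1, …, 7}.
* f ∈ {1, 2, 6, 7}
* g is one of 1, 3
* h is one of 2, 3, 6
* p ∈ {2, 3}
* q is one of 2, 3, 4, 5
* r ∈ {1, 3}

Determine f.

7

g and r share exactly the 2 values {1, 3}; by pigeonhole those values go to them, so strike 1, 3 from f, h, p, q.
p's domain is down to {2}, so p = 2. So f, h, q can't be 2.
That leaves h = 6. So f can't be 6.
So f = 7.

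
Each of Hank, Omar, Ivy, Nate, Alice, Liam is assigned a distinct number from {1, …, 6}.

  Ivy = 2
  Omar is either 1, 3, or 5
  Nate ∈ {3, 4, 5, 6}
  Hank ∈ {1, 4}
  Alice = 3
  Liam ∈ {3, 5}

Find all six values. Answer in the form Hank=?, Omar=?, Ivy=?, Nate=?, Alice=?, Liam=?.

Hank=4, Omar=1, Ivy=2, Nate=6, Alice=3, Liam=5

Ivy must be 2 (only option left).
Alice's domain is down to {3}, so Alice = 3. Strike 3 from Omar, Nate, Liam.
Liam's domain is down to {5}, so Liam = 5. Remove 5 from Omar, Nate.
That leaves Omar = 1. Remove 1 from Hank.
Hank has just one choice, so Hank = 4. So Nate can't be 4.
Nate has just one choice, so Nate = 6.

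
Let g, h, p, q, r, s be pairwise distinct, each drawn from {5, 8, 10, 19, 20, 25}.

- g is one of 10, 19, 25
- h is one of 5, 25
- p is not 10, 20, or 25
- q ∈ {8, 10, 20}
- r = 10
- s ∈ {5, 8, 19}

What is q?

20

r's domain is down to {10}, so r = 10. So g, q can't be 10.
Among the 5 still-open variables, 20 fits only q (and all 5 values in {5, 8, 19, 20, 25} must be used), so q = 20.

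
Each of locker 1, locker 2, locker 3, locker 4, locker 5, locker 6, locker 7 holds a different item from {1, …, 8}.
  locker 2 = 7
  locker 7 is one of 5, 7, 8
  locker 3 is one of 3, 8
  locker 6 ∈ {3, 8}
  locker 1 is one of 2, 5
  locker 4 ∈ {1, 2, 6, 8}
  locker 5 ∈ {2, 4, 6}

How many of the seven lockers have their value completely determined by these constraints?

3

locker 2 has just one choice, so locker 2 = 7. So locker 7 can't be 7.
The 2 variables locker 3 and locker 6 are confined to {3, 8}, which locks those values in; drop them from locker 4, locker 7.
locker 7's domain is down to {5}, so locker 7 = 5. Remove 5 from locker 1.
locker 1 has just one choice, so locker 1 = 2. Strike 2 from locker 4, locker 5.
Determined: locker 1=2, locker 2=7, locker 7=5. The other lockers each still have more than one consistent value. That makes 3.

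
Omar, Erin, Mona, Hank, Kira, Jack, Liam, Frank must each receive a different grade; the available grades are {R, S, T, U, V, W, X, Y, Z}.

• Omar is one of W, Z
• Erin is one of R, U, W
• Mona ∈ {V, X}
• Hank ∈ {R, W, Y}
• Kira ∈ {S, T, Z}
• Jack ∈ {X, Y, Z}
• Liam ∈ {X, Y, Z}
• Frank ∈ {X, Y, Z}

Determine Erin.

U

Jack, Liam, Frank between them cover only {X, Y, Z} — a naked triple. Remove those values from Omar, Mona, Hank, Kira.
Omar's domain is down to {W}, so Omar = W. Remove W from Erin, Hank.
Mona's domain is down to {V}, so Mona = V.
That leaves Hank = R. So Erin can't be R.
So Erin = U.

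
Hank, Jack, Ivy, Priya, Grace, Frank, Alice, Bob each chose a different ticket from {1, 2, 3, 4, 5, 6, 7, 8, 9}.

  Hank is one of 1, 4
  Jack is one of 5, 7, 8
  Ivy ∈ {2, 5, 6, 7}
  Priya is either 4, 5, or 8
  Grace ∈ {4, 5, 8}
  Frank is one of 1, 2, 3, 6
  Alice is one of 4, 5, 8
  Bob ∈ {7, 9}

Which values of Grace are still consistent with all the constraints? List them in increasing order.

4, 5, 8

Priya, Grace, Alice between them cover only {4, 5, 8} — a naked triple. Remove those values from Hank, Jack, Ivy.
That leaves Hank = 1. Remove 1 from Frank.
Jack must be 7 (only option left). Remove 7 from Ivy, Bob.
That leaves Bob = 9.
No further eliminations apply; Grace can still be any of 4, 5, 8.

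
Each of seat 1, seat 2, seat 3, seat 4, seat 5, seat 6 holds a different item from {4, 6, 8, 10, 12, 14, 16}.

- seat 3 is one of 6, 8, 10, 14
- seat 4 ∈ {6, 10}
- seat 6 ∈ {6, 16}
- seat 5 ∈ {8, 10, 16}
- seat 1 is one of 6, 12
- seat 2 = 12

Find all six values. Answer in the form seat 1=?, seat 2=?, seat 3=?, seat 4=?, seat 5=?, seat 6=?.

seat 2 must be 12 (only option left). Remove 12 from seat 1.
seat 1 must be 6 (only option left). So seat 3, seat 4, seat 6 can't be 6.
seat 4's domain is down to {10}, so seat 4 = 10. Eliminate 10 elsewhere: seat 3, seat 5.
seat 6's domain is down to {16}, so seat 6 = 16. Remove 16 from seat 5.
seat 5's domain is down to {8}, so seat 5 = 8. Eliminate 8 elsewhere: seat 3.
seat 3's domain is down to {14}, so seat 3 = 14.

seat 1=6, seat 2=12, seat 3=14, seat 4=10, seat 5=8, seat 6=16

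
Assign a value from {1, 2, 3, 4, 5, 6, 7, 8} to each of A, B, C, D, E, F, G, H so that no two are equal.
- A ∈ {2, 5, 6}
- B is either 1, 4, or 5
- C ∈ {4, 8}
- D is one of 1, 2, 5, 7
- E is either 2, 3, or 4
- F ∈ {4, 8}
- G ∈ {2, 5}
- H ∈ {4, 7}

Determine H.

The 8 variables together cover exactly {1, 2, 3, 4, 5, 6, 7, 8} — 8 values for 8 variables — and 3 appears only in E's list, so E = 3.
Among the 7 still-open variables, 6 fits only A (and all 7 values in {1, 2, 4, 5, 6, 7, 8} must be used), so A = 6.
The 2 variables C and F are confined to {4, 8}, which locks those values in; drop them from B, H.
So H = 7.

7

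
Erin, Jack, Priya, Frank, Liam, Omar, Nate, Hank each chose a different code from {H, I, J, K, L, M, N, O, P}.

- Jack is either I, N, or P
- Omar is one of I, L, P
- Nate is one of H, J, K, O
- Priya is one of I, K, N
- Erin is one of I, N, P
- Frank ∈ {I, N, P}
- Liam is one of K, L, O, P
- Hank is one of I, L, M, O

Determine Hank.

M

Erin, Jack, Frank between them cover only {I, N, P} — a naked triple. Remove those values from Priya, Liam, Omar, Hank.
Priya must be K (only option left). Strike K from Liam, Nate.
Omar's domain is down to {L}, so Omar = L. Strike L from Liam, Hank.
That leaves Liam = O. Eliminate O elsewhere: Nate, Hank.
So Hank = M.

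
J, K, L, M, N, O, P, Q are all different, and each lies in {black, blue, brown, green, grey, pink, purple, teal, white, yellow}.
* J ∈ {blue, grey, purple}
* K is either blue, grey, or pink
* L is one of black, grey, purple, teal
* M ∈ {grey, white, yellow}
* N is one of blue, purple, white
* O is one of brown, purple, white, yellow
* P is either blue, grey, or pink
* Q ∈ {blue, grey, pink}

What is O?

The 3 variables K, P, Q are confined to {blue, grey, pink}, which locks those values in; drop them from J, L, M, N.
J must be purple (only option left). Strike purple from L, N, O.
That leaves N = white. Remove white from M, O.
That leaves M = yellow. Strike yellow from O.
So O = brown.

brown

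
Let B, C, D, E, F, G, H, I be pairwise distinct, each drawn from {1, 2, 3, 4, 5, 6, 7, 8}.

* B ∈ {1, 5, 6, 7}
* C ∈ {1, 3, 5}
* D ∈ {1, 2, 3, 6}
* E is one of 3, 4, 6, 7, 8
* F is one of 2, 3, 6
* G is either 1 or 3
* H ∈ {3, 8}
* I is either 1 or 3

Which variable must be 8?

The 8 variables draw from only 8 values {1, 2, 3, 4, 5, 6, 7, 8}, so each is used; only E can be 4, hence E = 4.
The 7 still-open variables draw from only 7 values {1, 2, 3, 5, 6, 7, 8}, so each is used; only B can be 7, hence B = 7.
Among the 6 still-open variables, 5 fits only C (and all 6 values in {1, 2, 3, 5, 6, 8} must be used), so C = 5.
The 5 still-open variables draw from only 5 values {1, 2, 3, 6, 8}, so each is used; only H can be 8, hence H = 8.

H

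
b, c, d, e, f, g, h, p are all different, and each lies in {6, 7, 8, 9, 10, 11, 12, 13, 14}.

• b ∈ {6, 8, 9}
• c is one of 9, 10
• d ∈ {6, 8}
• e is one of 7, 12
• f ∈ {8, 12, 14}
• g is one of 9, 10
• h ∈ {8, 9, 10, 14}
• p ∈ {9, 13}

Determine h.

The 8 variables draw from only 8 values {6, 7, 8, 9, 10, 12, 13, 14}, so each is used; only e can be 7, hence e = 7.
The 7 still-open variables together cover exactly {6, 8, 9, 10, 12, 13, 14} — 7 values for 7 variables — and 12 appears only in f's list, so f = 12.
The 6 still-open variables together cover exactly {6, 8, 9, 10, 13, 14} — 6 values for 6 variables — and 13 appears only in p's list, so p = 13.
The 5 still-open variables together cover exactly {6, 8, 9, 10, 14} — 5 values for 5 variables — and 14 appears only in h's list, so h = 14.

14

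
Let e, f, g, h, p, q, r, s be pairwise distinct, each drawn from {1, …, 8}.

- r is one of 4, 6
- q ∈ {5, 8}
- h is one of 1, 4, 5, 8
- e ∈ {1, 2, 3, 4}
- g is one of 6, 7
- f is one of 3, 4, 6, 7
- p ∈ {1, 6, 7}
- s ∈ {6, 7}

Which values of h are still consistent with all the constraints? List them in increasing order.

5, 8

Among the 8 variables, 2 fits only e (and all 8 values in {1, 2, 3, 4, 5, 6, 7, 8} must be used), so e = 2.
The 7 still-open variables draw from only 7 values {1, 3, 4, 5, 6, 7, 8}, so each is used; only f can be 3, hence f = 3.
g and s share exactly the 2 values {6, 7}; by pigeonhole those values go to them, so strike 6, 7 from p, r.
p has just one choice, so p = 1. Strike 1 from h.
r must be 4 (only option left). So h can't be 4.
No further eliminations apply; h can still be any of 5, 8.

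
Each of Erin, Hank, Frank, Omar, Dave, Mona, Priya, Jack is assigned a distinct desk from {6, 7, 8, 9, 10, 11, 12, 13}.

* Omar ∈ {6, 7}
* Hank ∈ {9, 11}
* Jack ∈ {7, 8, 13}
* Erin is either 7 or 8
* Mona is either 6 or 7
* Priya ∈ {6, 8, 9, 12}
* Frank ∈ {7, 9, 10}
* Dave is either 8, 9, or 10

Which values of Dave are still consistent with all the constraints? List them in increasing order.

Among the 8 variables, 11 fits only Hank (and all 8 values in {6, 7, 8, 9, 10, 11, 12, 13} must be used), so Hank = 11.
The 7 still-open variables together cover exactly {6, 7, 8, 9, 10, 12, 13} — 7 values for 7 variables — and 12 appears only in Priya's list, so Priya = 12.
The 6 still-open variables draw from only 6 values {6, 7, 8, 9, 10, 13}, so each is used; only Jack can be 13, hence Jack = 13.
The 2 variables Omar and Mona are confined to {6, 7}, which locks those values in; drop them from Erin, Frank.
Erin must be 8 (only option left). Eliminate 8 elsewhere: Dave.
No further eliminations apply; Dave can still be any of 9, 10.

9, 10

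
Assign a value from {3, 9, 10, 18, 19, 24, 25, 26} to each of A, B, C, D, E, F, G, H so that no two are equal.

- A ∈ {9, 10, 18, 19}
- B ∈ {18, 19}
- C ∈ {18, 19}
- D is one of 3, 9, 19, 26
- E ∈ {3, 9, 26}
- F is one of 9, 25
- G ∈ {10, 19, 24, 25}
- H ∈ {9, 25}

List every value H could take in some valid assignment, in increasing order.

9, 25

Among the 8 variables, 24 fits only G (and all 8 values in {3, 9, 10, 18, 19, 24, 25, 26} must be used), so G = 24.
The 7 still-open variables together cover exactly {3, 9, 10, 18, 19, 25, 26} — 7 values for 7 variables — and 10 appears only in A's list, so A = 10.
B and C between them cover only {18, 19} — a naked pair. Remove those values from D.
F and H share exactly the 2 values {9, 25}; by pigeonhole those values go to them, so strike 9, 25 from D, E.
No further eliminations apply; H can still be any of 9, 25.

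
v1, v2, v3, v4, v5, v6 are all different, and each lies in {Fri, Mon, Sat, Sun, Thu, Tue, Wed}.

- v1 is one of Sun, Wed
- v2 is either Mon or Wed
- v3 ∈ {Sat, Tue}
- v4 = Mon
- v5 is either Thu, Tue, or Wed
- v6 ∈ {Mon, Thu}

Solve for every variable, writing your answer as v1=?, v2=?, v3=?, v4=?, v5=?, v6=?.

v4's domain is down to {Mon}, so v4 = Mon. So v2, v6 can't be Mon.
That leaves v6 = Thu. Strike Thu from v5.
v2 has just one choice, so v2 = Wed. Strike Wed from v1, v5.
v5 must be Tue (only option left). Strike Tue from v3.
That leaves v1 = Sun.
v3 has just one choice, so v3 = Sat.

v1=Sun, v2=Wed, v3=Sat, v4=Mon, v5=Tue, v6=Thu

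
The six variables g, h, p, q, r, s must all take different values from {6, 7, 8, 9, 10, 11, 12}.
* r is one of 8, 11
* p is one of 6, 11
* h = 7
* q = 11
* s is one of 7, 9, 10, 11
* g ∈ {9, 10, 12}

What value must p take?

6

h must be 7 (only option left). So s can't be 7.
q has just one choice, so q = 11. Remove 11 from p, r, s.
So p = 6.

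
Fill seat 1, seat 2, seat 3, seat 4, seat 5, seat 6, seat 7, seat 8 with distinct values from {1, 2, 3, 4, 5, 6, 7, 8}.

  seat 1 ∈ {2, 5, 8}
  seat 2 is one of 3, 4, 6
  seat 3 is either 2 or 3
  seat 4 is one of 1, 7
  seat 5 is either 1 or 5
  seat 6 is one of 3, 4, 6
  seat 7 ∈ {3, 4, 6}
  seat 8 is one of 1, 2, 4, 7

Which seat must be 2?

seat 3

The 8 variables draw from only 8 values {1, 2, 3, 4, 5, 6, 7, 8}, so each is used; only seat 1 can be 8, hence seat 1 = 8.
Among the 7 still-open variables, 5 fits only seat 5 (and all 7 values in {1, 2, 3, 4, 5, 6, 7} must be used), so seat 5 = 5.
The 3 variables seat 2, seat 6, seat 7 are confined to {3, 4, 6}, which locks those values in; drop them from seat 3, seat 8.
So 2 goes to seat 3.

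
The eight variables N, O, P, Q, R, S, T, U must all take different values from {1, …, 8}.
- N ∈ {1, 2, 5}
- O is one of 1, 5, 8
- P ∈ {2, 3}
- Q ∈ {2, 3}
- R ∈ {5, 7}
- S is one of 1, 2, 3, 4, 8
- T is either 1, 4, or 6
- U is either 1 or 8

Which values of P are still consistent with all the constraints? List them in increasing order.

2, 3

The 8 variables together cover exactly {1, 2, 3, 4, 5, 6, 7, 8} — 8 values for 8 variables — and 6 appears only in T's list, so T = 6.
Among the 7 still-open variables, 4 fits only S (and all 7 values in {1, 2, 3, 4, 5, 7, 8} must be used), so S = 4.
The 6 still-open variables together cover exactly {1, 2, 3, 5, 7, 8} — 6 values for 6 variables — and 7 appears only in R's list, so R = 7.
P and Q between them cover only {2, 3} — a naked pair. Remove those values from N.
No further eliminations apply; P can still be any of 2, 3.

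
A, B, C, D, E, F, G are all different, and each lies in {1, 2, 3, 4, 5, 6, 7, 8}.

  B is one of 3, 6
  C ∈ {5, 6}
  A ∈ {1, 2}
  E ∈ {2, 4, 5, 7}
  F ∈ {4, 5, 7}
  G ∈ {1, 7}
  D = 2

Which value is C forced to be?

D's domain is down to {2}, so D = 2. Eliminate 2 elsewhere: A, E.
A has just one choice, so A = 1. Remove 1 from G.
That leaves G = 7. Eliminate 7 elsewhere: E, F.
The 4 still-open variables together cover exactly {3, 4, 5, 6} — 4 values for 4 variables — and 3 appears only in B's list, so B = 3.
The 3 still-open variables draw from only 3 values {4, 5, 6}, so each is used; only C can be 6, hence C = 6.

6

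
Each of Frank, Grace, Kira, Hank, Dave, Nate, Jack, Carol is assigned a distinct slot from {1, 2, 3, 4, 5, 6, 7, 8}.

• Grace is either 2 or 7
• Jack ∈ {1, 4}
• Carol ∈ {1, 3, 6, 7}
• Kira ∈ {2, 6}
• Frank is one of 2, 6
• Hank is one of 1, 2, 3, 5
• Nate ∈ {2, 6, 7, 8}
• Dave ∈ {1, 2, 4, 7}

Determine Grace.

7

The 8 variables together cover exactly {1, 2, 3, 4, 5, 6, 7, 8} — 8 values for 8 variables — and 5 appears only in Hank's list, so Hank = 5.
The 7 still-open variables together cover exactly {1, 2, 3, 4, 6, 7, 8} — 7 values for 7 variables — and 3 appears only in Carol's list, so Carol = 3.
The 6 still-open variables together cover exactly {1, 2, 4, 6, 7, 8} — 6 values for 6 variables — and 8 appears only in Nate's list, so Nate = 8.
Frank and Kira between them cover only {2, 6} — a naked pair. Remove those values from Grace, Dave.
So Grace = 7.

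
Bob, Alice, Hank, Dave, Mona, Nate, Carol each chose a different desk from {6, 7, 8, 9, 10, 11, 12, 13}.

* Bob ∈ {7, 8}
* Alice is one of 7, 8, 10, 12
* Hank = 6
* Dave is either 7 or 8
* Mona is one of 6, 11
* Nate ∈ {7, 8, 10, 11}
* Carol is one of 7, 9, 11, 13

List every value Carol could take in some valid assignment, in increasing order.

Hank must be 6 (only option left). So Mona can't be 6.
Mona's domain is down to {11}, so Mona = 11. Remove 11 from Nate, Carol.
Bob and Dave between them cover only {7, 8} — a naked pair. Remove those values from Alice, Nate, Carol.
Nate has just one choice, so Nate = 10. Remove 10 from Alice.
That leaves Alice = 12.
No further eliminations apply; Carol can still be any of 9, 13.

9, 13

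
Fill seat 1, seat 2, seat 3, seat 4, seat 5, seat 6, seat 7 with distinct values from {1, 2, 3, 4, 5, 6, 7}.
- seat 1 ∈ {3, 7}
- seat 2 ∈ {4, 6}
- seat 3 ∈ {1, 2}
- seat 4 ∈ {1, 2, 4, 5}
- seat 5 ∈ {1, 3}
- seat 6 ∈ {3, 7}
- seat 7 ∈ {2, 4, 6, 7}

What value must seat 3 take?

The 7 variables draw from only 7 values {1, 2, 3, 4, 5, 6, 7}, so each is used; only seat 4 can be 5, hence seat 4 = 5.
seat 1 and seat 6 share exactly the 2 values {3, 7}; by pigeonhole those values go to them, so strike 3, 7 from seat 5, seat 7.
seat 5 has just one choice, so seat 5 = 1. Strike 1 from seat 3.
So seat 3 = 2.

2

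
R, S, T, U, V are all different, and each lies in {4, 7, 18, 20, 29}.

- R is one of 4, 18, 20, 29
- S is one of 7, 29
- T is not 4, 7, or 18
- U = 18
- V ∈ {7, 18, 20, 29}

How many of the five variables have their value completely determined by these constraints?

2

U must be 18 (only option left). Eliminate 18 elsewhere: R, V.
Among the 4 still-open variables, 4 fits only R (and all 4 values in {4, 7, 20, 29} must be used), so R = 4.
Determined: R=4, U=18. The other variables each still have more than one consistent value. That makes 2.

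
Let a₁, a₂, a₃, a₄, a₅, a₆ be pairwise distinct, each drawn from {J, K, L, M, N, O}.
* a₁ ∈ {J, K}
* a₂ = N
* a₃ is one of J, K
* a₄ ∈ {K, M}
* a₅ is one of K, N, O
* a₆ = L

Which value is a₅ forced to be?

O

a₂ has just one choice, so a₂ = N. Remove N from a₅.
a₆ must be L (only option left).
Among the 4 still-open variables, M fits only a₄ (and all 4 values in {J, K, M, O} must be used), so a₄ = M.
The 3 still-open variables together cover exactly {J, K, O} — 3 values for 3 variables — and O appears only in a₅'s list, so a₅ = O.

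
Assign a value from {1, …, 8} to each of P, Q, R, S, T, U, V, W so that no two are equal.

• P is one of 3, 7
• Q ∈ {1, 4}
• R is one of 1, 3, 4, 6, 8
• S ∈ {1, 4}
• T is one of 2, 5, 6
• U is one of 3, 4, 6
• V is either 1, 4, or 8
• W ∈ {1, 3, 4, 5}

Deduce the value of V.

Among the 8 variables, 2 fits only T (and all 8 values in {1, 2, 3, 4, 5, 6, 7, 8} must be used), so T = 2.
The 7 still-open variables together cover exactly {1, 3, 4, 5, 6, 7, 8} — 7 values for 7 variables — and 5 appears only in W's list, so W = 5.
Among the 6 still-open variables, 7 fits only P (and all 6 values in {1, 3, 4, 6, 7, 8} must be used), so P = 7.
Q and S share exactly the 2 values {1, 4}; by pigeonhole those values go to them, so strike 1, 4 from R, U, V.
So V = 8.

8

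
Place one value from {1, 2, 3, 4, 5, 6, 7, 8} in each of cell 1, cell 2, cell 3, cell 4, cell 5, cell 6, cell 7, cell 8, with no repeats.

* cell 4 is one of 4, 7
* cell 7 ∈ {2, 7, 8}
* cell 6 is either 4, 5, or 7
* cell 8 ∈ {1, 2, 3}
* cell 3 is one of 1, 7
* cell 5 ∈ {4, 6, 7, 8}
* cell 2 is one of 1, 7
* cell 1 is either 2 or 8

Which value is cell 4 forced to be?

4

Among the 8 variables, 3 fits only cell 8 (and all 8 values in {1, 2, 3, 4, 5, 6, 7, 8} must be used), so cell 8 = 3.
The 7 still-open variables together cover exactly {1, 2, 4, 5, 6, 7, 8} — 7 values for 7 variables — and 5 appears only in cell 6's list, so cell 6 = 5.
The 6 still-open variables draw from only 6 values {1, 2, 4, 6, 7, 8}, so each is used; only cell 5 can be 6, hence cell 5 = 6.
Among the 5 still-open variables, 4 fits only cell 4 (and all 5 values in {1, 2, 4, 7, 8} must be used), so cell 4 = 4.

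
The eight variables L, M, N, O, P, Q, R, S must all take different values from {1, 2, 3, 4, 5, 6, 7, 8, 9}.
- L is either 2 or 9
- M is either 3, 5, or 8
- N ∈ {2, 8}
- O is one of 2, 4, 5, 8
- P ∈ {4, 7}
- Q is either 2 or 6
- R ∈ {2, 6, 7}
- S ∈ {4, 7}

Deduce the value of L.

The 8 variables together cover exactly {2, 3, 4, 5, 6, 7, 8, 9} — 8 values for 8 variables — and 3 appears only in M's list, so M = 3.
The 7 still-open variables draw from only 7 values {2, 4, 5, 6, 7, 8, 9}, so each is used; only O can be 5, hence O = 5.
The 6 still-open variables together cover exactly {2, 4, 6, 7, 8, 9} — 6 values for 6 variables — and 8 appears only in N's list, so N = 8.
The 5 still-open variables together cover exactly {2, 4, 6, 7, 9} — 5 values for 5 variables — and 9 appears only in L's list, so L = 9.

9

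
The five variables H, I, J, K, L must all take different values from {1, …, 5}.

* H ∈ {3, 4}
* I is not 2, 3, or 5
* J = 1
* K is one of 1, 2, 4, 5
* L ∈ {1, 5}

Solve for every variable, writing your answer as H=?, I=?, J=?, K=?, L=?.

H=3, I=4, J=1, K=2, L=5

J's domain is down to {1}, so J = 1. Strike 1 from I, K, L.
That leaves L = 5. So K can't be 5.
I must be 4 (only option left). Remove 4 from H, K.
K's domain is down to {2}, so K = 2.
H has just one choice, so H = 3.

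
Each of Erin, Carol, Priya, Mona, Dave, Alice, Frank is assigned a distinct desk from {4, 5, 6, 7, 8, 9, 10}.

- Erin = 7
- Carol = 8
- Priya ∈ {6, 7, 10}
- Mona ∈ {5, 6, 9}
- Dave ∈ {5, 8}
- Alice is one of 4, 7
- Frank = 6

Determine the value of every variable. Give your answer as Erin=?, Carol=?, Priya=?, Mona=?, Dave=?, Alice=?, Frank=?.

Erin=7, Carol=8, Priya=10, Mona=9, Dave=5, Alice=4, Frank=6

Erin's domain is down to {7}, so Erin = 7. Remove 7 from Priya, Alice.
Carol has just one choice, so Carol = 8. Eliminate 8 elsewhere: Dave.
Dave must be 5 (only option left). Remove 5 from Mona.
Alice has just one choice, so Alice = 4.
Frank's domain is down to {6}, so Frank = 6. Strike 6 from Priya, Mona.
Priya has just one choice, so Priya = 10.
Mona's domain is down to {9}, so Mona = 9.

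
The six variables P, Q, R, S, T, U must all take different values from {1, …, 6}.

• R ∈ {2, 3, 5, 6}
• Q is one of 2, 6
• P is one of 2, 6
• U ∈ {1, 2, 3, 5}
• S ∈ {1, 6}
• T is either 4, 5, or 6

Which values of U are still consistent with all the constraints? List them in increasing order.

3, 5

The 6 variables draw from only 6 values {1, 2, 3, 4, 5, 6}, so each is used; only T can be 4, hence T = 4.
The 2 variables P and Q are confined to {2, 6}, which locks those values in; drop them from R, S, U.
That leaves S = 1. Remove 1 from U.
No further eliminations apply; U can still be any of 3, 5.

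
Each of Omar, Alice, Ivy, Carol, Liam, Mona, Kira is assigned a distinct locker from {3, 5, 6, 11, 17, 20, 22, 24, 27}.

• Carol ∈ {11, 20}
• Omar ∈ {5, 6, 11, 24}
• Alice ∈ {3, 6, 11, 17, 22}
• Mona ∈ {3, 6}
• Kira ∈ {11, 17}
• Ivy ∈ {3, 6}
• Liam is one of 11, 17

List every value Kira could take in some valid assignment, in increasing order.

11, 17

Ivy and Mona between them cover only {3, 6} — a naked pair. Remove those values from Omar, Alice.
The 2 variables Liam and Kira are confined to {11, 17}, which locks those values in; drop them from Omar, Alice, Carol.
Alice must be 22 (only option left).
Carol must be 20 (only option left).
No further eliminations apply; Kira can still be any of 11, 17.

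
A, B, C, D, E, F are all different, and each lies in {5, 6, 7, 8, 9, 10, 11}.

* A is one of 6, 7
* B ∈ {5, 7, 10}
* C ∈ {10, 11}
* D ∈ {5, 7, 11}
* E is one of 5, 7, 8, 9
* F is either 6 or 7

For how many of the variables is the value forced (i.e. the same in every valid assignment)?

0

A and F between them cover only {6, 7} — a naked pair. Remove those values from B, D, E.
The 3 variables B, C, D are confined to {5, 10, 11}, which locks those values in; drop them from E.
Determined: none. The other variables each still have more than one consistent value. That makes 0.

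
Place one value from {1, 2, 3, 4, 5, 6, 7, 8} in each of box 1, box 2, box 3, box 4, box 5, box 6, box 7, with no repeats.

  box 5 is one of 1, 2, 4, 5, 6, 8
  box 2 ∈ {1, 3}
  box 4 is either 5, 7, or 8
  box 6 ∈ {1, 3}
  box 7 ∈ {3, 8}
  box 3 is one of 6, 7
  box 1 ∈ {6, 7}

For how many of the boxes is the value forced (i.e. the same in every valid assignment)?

box 1 and box 3 between them cover only {6, 7} — a naked pair. Remove those values from box 4, box 5.
box 2 and box 6 between them cover only {1, 3} — a naked pair. Remove those values from box 5, box 7.
box 7 must be 8 (only option left). Remove 8 from box 4, box 5.
box 4 has just one choice, so box 4 = 5. Strike 5 from box 5.
Determined: box 4=5, box 7=8. The other boxes each still have more than one consistent value. That makes 2.

2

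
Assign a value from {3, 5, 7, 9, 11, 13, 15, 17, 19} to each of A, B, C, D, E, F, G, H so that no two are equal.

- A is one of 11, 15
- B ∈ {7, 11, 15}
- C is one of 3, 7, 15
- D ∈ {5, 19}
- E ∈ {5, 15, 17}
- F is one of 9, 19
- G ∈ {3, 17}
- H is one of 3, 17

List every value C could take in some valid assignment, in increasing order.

7, 15

The 8 variables draw from only 8 values {3, 5, 7, 9, 11, 15, 17, 19}, so each is used; only F can be 9, hence F = 9.
Among the 7 still-open variables, 19 fits only D (and all 7 values in {3, 5, 7, 11, 15, 17, 19} must be used), so D = 19.
Among the 6 still-open variables, 5 fits only E (and all 6 values in {3, 5, 7, 11, 15, 17} must be used), so E = 5.
The 2 variables G and H are confined to {3, 17}, which locks those values in; drop them from C.
No further eliminations apply; C can still be any of 7, 15.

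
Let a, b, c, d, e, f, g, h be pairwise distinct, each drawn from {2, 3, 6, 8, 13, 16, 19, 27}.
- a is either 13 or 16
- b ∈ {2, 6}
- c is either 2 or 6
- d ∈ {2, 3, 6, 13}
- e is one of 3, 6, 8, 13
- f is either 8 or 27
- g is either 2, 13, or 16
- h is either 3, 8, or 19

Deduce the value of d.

The 8 variables draw from only 8 values {2, 3, 6, 8, 13, 16, 19, 27}, so each is used; only h can be 19, hence h = 19.
The 7 still-open variables together cover exactly {2, 3, 6, 8, 13, 16, 27} — 7 values for 7 variables — and 27 appears only in f's list, so f = 27.
The 6 still-open variables together cover exactly {2, 3, 6, 8, 13, 16} — 6 values for 6 variables — and 8 appears only in e's list, so e = 8.
Among the 5 still-open variables, 3 fits only d (and all 5 values in {2, 3, 6, 13, 16} must be used), so d = 3.

3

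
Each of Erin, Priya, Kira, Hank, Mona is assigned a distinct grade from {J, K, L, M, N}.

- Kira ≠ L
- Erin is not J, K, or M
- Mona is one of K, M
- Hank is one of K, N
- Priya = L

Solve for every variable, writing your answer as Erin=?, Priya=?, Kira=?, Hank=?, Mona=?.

Priya must be L (only option left). Strike L from Erin.
Erin's domain is down to {N}, so Erin = N. Strike N from Kira, Hank.
Hank's domain is down to {K}, so Hank = K. Strike K from Kira, Mona.
Mona has just one choice, so Mona = M. Eliminate M elsewhere: Kira.
Kira must be J (only option left).

Erin=N, Priya=L, Kira=J, Hank=K, Mona=M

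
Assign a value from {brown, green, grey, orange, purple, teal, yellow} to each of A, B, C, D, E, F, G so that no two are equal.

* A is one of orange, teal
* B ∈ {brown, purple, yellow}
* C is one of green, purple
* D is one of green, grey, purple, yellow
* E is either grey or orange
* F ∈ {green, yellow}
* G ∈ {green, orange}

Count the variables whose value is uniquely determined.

2

The 7 variables draw from only 7 values {brown, green, grey, orange, purple, teal, yellow}, so each is used; only B can be brown, hence B = brown.
The 6 still-open variables draw from only 6 values {green, grey, orange, purple, teal, yellow}, so each is used; only A can be teal, hence A = teal.
Determined: A=teal, B=brown. The other variables each still have more than one consistent value. That makes 2.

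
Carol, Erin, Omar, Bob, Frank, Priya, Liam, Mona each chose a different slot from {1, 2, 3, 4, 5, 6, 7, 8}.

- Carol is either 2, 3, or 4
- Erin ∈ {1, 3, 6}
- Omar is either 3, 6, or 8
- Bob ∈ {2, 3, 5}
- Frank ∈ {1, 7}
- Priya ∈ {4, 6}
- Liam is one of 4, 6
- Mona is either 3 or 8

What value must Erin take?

1

The 8 variables together cover exactly {1, 2, 3, 4, 5, 6, 7, 8} — 8 values for 8 variables — and 5 appears only in Bob's list, so Bob = 5.
The 7 still-open variables together cover exactly {1, 2, 3, 4, 6, 7, 8} — 7 values for 7 variables — and 2 appears only in Carol's list, so Carol = 2.
Among the 6 still-open variables, 7 fits only Frank (and all 6 values in {1, 3, 4, 6, 7, 8} must be used), so Frank = 7.
Among the 5 still-open variables, 1 fits only Erin (and all 5 values in {1, 3, 4, 6, 8} must be used), so Erin = 1.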